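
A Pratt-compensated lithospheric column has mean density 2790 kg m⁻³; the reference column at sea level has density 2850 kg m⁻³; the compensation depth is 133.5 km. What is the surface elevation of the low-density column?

2.87 km

ρ_ref D = ρ (D + h) → h = D (ρ_ref − ρ)/ρ.
h = 133.5 km × (2850 − 2790)/2790 = 2.87 km.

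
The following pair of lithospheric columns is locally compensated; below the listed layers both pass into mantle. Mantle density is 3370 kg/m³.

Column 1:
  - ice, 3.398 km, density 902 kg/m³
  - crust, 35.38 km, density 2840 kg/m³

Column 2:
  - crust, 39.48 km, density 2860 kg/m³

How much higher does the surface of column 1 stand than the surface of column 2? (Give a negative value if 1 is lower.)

2.08 km

For any compensation level in the mantle, the mantle terms cancel and isostasy reduces to e = (Σt_1 − Σt_2) − (Σ(ρt)_1 − Σ(ρt)_2) / ρ_m.
Σt_1 = 38.778 km; Σt_2 = 39.48 km; Σ(ρt)_1 = 103544.196; Σ(ρt)_2 = 112912.8 (in km·kg/m³).
e = (38.778 − 39.48) − (103544.196 − 112912.8) / 3370 = 2.08 km.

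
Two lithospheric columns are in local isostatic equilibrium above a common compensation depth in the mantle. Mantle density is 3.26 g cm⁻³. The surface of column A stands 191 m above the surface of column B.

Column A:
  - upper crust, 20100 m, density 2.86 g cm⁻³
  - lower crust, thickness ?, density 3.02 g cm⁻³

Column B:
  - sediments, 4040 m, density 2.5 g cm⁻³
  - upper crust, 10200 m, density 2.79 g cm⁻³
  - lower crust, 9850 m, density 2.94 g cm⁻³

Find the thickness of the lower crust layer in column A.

Take the compensation level at the base of the deeper column (depth z_c below the surface of column A) and equate Σ ρ_i t_i down to z_c; mantle fills any gap and the z_c terms cancel.
Column A: 20100×2.86 + x×3.02 + (z_c − 20100 − x)×3.26
Column B: 191×0 + 4040×2.5 + 10200×2.79 + 9850×2.94 + (z_c − 191 − 24090)×3.26
The z_c×3.26 term appears on both sides and cancels. Collect the known terms of each column as K = Σ(ρt)_known − 3.26 × (depth of known layers): K_A = 57486 − 3.26×20100 = −8040; K_B = 67517 − 3.26×(191 + 24090) = −11639.06.
Balance: K_A − x×(3.26 − 3.02) = K_B, so x = (K_A − K_B)/(3.26 − 3.02) = 3599.06/0.24 = 15000 m.

15000 m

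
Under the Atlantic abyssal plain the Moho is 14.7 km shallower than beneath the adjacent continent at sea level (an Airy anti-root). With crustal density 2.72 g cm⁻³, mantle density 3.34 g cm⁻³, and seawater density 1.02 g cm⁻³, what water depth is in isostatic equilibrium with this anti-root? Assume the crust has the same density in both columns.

5.36 km

Replacing a thickness d of crust by seawater at the top must be balanced by replacing crust with mantle at the base: d (ρ_c − ρ_w) = a (ρ_m − ρ_c).
d = a (ρ_m − ρ_c)/(ρ_c − ρ_w) = 14.7 km × 0.62/1.7 = 5.36 km.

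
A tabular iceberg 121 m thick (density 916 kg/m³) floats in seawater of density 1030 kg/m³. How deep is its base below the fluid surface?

108 m

Draft d = t ρ_obj/ρ_fluid = 121 m × 916/1030 = 108 m.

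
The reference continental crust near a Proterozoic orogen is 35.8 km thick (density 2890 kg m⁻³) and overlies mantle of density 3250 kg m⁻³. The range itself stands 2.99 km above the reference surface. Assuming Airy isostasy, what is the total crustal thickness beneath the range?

62.8 km

Root depth r = h ρ_c / (ρ_m − ρ_c) = 2.99 km × 2890 / 360 = 24 km.
Total thickness = T + h + r = 35.8 km + 2.99 km + 24 km = 62.8 km.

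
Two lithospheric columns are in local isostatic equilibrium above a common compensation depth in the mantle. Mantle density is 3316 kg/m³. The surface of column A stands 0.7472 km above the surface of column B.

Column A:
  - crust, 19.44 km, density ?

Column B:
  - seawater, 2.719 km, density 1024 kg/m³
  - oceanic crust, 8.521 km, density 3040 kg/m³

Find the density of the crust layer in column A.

2750 kg/m³

Take the compensation level at the base of the deeper column (depth z_c below the surface of column A) and equate Σ ρ_i t_i down to z_c; mantle fills any gap and the z_c terms cancel.
Column A: 19.44×ρ + (z_c − 19.44)×3316
Column B: 0.7472×0 + 2.719×1024 + 8.521×3040 + (z_c − 0.7472 − 11.24)×3316
The z_c×3316 term appears on both sides and cancels. Collect the known terms of each column as K = Σ(ρt)_known − 3316 × (depth of known layers): K_A = 0 − 3316×19.44 = −64463.04; K_B = 28688.096 − 3316×(0.7472 + 11.24) = −11061.4592.
Balance: K_A + 19.44×ρ = K_B, so ρ = (K_B − K_A)/19.44 = 53401.6/19.44 = 2750 kg/m³.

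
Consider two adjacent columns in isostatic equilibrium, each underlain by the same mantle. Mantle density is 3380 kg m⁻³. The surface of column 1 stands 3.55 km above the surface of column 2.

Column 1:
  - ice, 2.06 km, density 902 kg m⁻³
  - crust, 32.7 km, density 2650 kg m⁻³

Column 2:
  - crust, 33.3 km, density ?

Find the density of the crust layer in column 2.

2870 kg m⁻³

Take the compensation level at the base of the deeper column (depth z_c below the surface of column 1) and equate Σ ρ_i t_i down to z_c; mantle fills any gap and the z_c terms cancel.
Column 1: 2.06×902 + 32.7×2650 + (z_c − 34.76)×3380
Column 2: 3.55×0 + 33.3×ρ + (z_c − 3.55 − 33.3)×3380
The z_c×3380 term appears on both sides and cancels. Collect the known terms of each column as K = Σ(ρt)_known − 3380 × (depth of known layers): K_1 = 88513.12 − 3380×34.76 = −28975.68; K_2 = 0 − 3380×(3.55 + 33.3) = −124553.
Balance: K_1 = K_2 + 33.3×ρ, so ρ = (K_1 − K_2)/33.3 = 95577.3/33.3 = 2870 kg m⁻³.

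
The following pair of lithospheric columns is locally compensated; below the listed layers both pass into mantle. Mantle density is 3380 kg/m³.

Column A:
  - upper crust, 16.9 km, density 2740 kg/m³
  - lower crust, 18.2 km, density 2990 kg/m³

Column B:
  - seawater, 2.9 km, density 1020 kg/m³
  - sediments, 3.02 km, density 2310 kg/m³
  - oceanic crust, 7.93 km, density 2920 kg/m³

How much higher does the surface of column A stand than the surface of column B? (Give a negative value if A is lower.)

1.24 km

For any compensation level in the mantle, the mantle terms cancel and isostasy reduces to e = (Σt_A − Σt_B) − (Σ(ρt)_A − Σ(ρt)_B) / ρ_m.
Σt_A = 35.1 km; Σt_B = 13.85 km; Σ(ρt)_A = 100724; Σ(ρt)_B = 33089.8 (in km·kg/m³).
e = (35.1 − 13.85) − (100724 − 33089.8) / 3380 = 1.24 km.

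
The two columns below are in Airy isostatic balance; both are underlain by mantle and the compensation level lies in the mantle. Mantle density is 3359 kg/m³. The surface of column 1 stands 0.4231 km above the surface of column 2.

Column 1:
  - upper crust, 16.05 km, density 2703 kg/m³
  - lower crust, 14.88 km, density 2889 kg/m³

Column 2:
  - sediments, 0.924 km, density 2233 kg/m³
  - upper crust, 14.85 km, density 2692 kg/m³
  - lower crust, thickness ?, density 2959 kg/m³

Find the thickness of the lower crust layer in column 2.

12.9 km

Take the compensation level at the base of the deeper column (depth z_c below the surface of column 1) and equate Σ ρ_i t_i down to z_c; mantle fills any gap and the z_c terms cancel.
Column 1: 16.05×2703 + 14.88×2889 + (z_c − 30.93)×3359
Column 2: 0.4231×0 + 0.924×2233 + 14.85×2692 + x×2959 + (z_c − 0.4231 − 15.774 − x)×3359
The z_c×3359 term appears on both sides and cancels. Collect the known terms of each column as K = Σ(ρt)_known − 3359 × (depth of known layers): K_1 = 86371.47 − 3359×30.93 = −17522.4; K_2 = 42039.492 − 3359×(0.4231 + 15.774) = −12366.5669.
Balance: K_1 = K_2 − x×(3359 − 2959), so x = (K_2 − K_1)/(3359 − 2959) = 5155.83/400 = 12.9 km.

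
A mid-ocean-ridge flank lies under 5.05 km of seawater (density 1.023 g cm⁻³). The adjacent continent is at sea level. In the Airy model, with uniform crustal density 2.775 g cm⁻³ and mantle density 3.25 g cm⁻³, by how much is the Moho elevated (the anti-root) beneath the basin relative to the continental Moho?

18.6 km

By Archimedes' principle applied to the lithosphere: replacing crust with seawater at the top is compensated by replacing crust with mantle at the base: d (ρ_c − ρ_w) = a (ρ_m − ρ_c).
a = d (ρ_c − ρ_w)/(ρ_m − ρ_c) = 5.05 km × 1.752/0.475 = 18.6 km.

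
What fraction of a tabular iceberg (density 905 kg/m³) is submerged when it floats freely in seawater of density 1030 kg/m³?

87.9%

Submerged fraction = ρ_obj/ρ_fluid = 905/1030 = 87.9%.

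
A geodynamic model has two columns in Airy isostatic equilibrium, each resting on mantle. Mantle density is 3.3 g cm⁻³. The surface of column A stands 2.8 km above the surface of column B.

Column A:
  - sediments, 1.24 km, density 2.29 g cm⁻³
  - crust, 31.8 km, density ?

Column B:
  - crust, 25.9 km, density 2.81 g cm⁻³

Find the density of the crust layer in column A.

Take the compensation level at the base of the deeper column (depth z_c below the surface of column A) and equate Σ ρ_i t_i down to z_c; mantle fills any gap and the z_c terms cancel.
Column A: 1.24×2.29 + 31.8×ρ + (z_c − 33.04)×3.3
Column B: 2.8×0 + 25.9×2.81 + (z_c − 2.8 − 25.9)×3.3
The z_c×3.3 term appears on both sides and cancels. Collect the known terms of each column as K = Σ(ρt)_known − 3.3 × (depth of known layers): K_A = 2.8396 − 3.3×33.04 = −106.1924; K_B = 72.779 − 3.3×(2.8 + 25.9) = −21.931.
Balance: K_A + 31.8×ρ = K_B, so ρ = (K_B − K_A)/31.8 = 84.2614/31.8 = 2.65 g cm⁻³.

2.65 g cm⁻³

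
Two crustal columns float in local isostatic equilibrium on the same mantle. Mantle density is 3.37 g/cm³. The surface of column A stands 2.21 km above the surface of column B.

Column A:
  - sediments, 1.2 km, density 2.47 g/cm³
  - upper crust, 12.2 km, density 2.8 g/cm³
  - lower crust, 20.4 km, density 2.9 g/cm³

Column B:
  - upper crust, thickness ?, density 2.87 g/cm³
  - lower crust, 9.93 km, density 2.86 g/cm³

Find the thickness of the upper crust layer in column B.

Take the compensation level at the base of the deeper column (depth z_c below the surface of column A) and equate Σ ρ_i t_i down to z_c; mantle fills any gap and the z_c terms cancel.
Column A: 1.2×2.47 + 12.2×2.8 + 20.4×2.9 + (z_c − 33.8)×3.37
Column B: 2.21×0 + x×2.87 + 9.93×2.86 + (z_c − 2.21 − 9.93 − x)×3.37
The z_c×3.37 term appears on both sides and cancels. Collect the known terms of each column as K = Σ(ρt)_known − 3.37 × (depth of known layers): K_A = 96.284 − 3.37×33.8 = −17.622; K_B = 28.3998 − 3.37×(2.21 + 9.93) = −12.512.
Balance: K_A = K_B − x×(3.37 − 2.87), so x = (K_B − K_A)/(3.37 − 2.87) = 5.11/0.5 = 10.2 km.

10.2 km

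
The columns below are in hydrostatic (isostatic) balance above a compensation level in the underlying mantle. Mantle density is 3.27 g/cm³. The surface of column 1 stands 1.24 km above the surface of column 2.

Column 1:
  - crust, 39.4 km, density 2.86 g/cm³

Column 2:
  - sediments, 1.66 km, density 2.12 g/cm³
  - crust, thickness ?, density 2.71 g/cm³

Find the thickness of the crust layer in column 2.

Take the compensation level at the base of the deeper column (depth z_c below the surface of column 1) and equate Σ ρ_i t_i down to z_c; mantle fills any gap and the z_c terms cancel.
Column 1: 39.4×2.86 + (z_c − 39.4)×3.27
Column 2: 1.24×0 + 1.66×2.12 + x×2.71 + (z_c − 1.24 − 1.66 − x)×3.27
The z_c×3.27 term appears on both sides and cancels. Collect the known terms of each column as K = Σ(ρt)_known − 3.27 × (depth of known layers): K_1 = 112.684 − 3.27×39.4 = −16.154; K_2 = 3.5192 − 3.27×(1.24 + 1.66) = −5.9638.
Balance: K_1 = K_2 − x×(3.27 − 2.71), so x = (K_2 − K_1)/(3.27 − 2.71) = 10.1902/0.56 = 18.2 km.

18.2 km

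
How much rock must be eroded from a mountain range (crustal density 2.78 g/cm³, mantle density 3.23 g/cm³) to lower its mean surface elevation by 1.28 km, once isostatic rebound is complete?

9.19 km

Net drop Δ = e − u = e − e ρ_c/ρ_m = e (ρ_m − ρ_c)/ρ_m.
e = Δ ρ_m/(ρ_m − ρ_c) = 1.28 km × 3.23/0.45 = 9.19 km.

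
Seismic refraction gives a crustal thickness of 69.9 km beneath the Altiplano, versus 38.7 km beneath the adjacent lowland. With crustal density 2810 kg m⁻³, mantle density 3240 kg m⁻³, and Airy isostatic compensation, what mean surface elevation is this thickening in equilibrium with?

Excess crust Δ = 69.9 km − 38.7 km = 31.2 km, split between elevation h and root r with h + r = Δ.
Airy balance ρ_c h = (ρ_m − ρ_c) r gives r = h ρ_c/(ρ_m − ρ_c), so h (1 + ρ_c/(ρ_m − ρ_c)) = Δ, i.e. h = Δ (ρ_m − ρ_c)/ρ_m.
h = 31.2 km × 430/3240 = 4.14 km.

4.14 km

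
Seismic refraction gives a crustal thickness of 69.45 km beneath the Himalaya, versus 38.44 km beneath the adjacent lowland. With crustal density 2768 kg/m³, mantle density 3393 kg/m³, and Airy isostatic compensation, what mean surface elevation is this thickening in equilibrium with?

Excess crust Δ = 69.45 km − 38.44 km = 31.01 km, split between elevation h and root r with h + r = Δ.
Airy balance ρ_c h = (ρ_m − ρ_c) r gives r = h ρ_c/(ρ_m − ρ_c), so h (1 + ρ_c/(ρ_m − ρ_c)) = Δ, i.e. h = Δ (ρ_m − ρ_c)/ρ_m.
h = 31.01 km × 625/3393 = 5.71 km.

5.71 km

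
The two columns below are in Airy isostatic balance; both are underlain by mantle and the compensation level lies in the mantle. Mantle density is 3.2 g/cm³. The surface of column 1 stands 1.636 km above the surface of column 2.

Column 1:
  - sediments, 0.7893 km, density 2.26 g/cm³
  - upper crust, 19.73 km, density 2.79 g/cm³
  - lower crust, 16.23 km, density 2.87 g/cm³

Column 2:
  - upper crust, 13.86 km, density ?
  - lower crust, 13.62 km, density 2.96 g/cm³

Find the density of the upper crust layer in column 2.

Take the compensation level at the base of the deeper column (depth z_c below the surface of column 1) and equate Σ ρ_i t_i down to z_c; mantle fills any gap and the z_c terms cancel.
Column 1: 0.7893×2.26 + 19.73×2.79 + 16.23×2.87 + (z_c − 36.7493)×3.2
Column 2: 1.636×0 + 13.86×ρ + 13.62×2.96 + (z_c − 1.636 − 27.48)×3.2
The z_c×3.2 term appears on both sides and cancels. Collect the known terms of each column as K = Σ(ρt)_known − 3.2 × (depth of known layers): K_1 = 103.410618 − 3.2×36.7493 = −14.187142; K_2 = 40.3152 − 3.2×(1.636 + 27.48) = −52.856.
Balance: K_1 = K_2 + 13.86×ρ, so ρ = (K_1 − K_2)/13.86 = 38.6689/13.86 = 2.79 g/cm³.

2.79 g/cm³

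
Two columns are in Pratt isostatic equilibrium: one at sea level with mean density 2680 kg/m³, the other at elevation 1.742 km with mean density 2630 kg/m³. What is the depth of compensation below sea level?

91.6 km

ρ_ref D = ρ (D + h) → D (ρ_ref − ρ) = ρ h.
D = ρ h/(ρ_ref − ρ) = 2630 × 1.742 km/(2680 − 2630) = 91.6 km.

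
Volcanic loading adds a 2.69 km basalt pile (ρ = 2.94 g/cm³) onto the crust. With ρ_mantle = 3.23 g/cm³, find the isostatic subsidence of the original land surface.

2.45 km

Subaerial loading: s = t ρ_load / ρ_m.
s = 2.69 km × 2.94/3.23 = 2.45 km.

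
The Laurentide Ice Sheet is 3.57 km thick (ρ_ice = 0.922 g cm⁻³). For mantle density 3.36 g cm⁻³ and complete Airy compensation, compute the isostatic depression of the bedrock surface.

0.98 km

Isostatic balance requires: the ice load ρ_ice t is balanced by mantle displaced below, ρ_m s.
s = t ρ_ice / ρ_m = 3.57 km × 0.922/3.36 = 0.98 km.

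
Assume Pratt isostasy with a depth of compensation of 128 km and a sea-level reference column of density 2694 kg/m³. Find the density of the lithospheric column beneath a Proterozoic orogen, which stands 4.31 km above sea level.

2610 kg/m³

Pratt balance: ρ_ref D = ρ (D + h).
ρ = ρ_ref D/(D + h) = 2694 × 128 km/(128 km + 4.31 km) = 2610 kg/m³.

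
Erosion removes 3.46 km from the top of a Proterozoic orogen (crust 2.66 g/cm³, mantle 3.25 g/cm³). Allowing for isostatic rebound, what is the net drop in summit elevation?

0.628 km

Rebound u = e ρ_c/ρ_m = 3.46 km × 2.66/3.25 = 2.832 km.
Net surface drop = e − u = 3.46 km − 2.832 km = e (ρ_m − ρ_c)/ρ_m = 0.628 km.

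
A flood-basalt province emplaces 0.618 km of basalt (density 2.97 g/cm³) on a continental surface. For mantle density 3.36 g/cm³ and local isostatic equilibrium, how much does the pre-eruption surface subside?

Subaerial loading: s = t ρ_load / ρ_m.
s = 0.618 km × 2.97/3.36 = 0.546 km.

0.546 km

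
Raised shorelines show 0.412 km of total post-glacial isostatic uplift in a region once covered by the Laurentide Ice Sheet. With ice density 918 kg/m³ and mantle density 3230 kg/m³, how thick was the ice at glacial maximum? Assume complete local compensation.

u = t ρ_ice/ρ_m → t = u ρ_m/ρ_ice = 0.412 km × 3230/918 = 1.45 km.

1.45 km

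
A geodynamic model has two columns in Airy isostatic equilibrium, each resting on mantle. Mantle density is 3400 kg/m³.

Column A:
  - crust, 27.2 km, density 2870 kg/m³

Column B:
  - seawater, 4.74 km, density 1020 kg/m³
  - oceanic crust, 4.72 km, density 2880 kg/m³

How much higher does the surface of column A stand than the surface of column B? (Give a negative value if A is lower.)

0.2 km

For any compensation level in the mantle, the mantle terms cancel and isostasy reduces to e = (Σt_A − Σt_B) − (Σ(ρt)_A − Σ(ρt)_B) / ρ_m.
Σt_A = 27.2 km; Σt_B = 9.46 km; Σ(ρt)_A = 78064; Σ(ρt)_B = 18428.4 (in km·kg/m³).
e = (27.2 − 9.46) − (78064 − 18428.4) / 3400 = 0.2 km.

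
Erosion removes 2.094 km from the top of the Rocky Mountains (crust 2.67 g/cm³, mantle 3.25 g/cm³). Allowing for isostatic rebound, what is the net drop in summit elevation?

Rebound u = e ρ_c/ρ_m = 2.094 km × 2.67/3.25 = 1.72 km.
Net surface drop = e − u = 2.094 km − 1.72 km = e (ρ_m − ρ_c)/ρ_m = 0.374 km.

0.374 km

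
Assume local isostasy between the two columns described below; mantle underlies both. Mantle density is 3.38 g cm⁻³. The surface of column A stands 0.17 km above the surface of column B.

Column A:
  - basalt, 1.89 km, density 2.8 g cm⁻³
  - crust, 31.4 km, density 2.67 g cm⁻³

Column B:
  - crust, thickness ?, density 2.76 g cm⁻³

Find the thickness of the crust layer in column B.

Take the compensation level at the base of the deeper column (depth z_c below the surface of column A) and equate Σ ρ_i t_i down to z_c; mantle fills any gap and the z_c terms cancel.
Column A: 1.89×2.8 + 31.4×2.67 + (z_c − 33.29)×3.38
Column B: 0.17×0 + x×2.76 + (z_c − 0.17 − 0 − x)×3.38
The z_c×3.38 term appears on both sides and cancels. Collect the known terms of each column as K = Σ(ρt)_known − 3.38 × (depth of known layers): K_A = 89.13 − 3.38×33.29 = −23.3902; K_B = 0 − 3.38×(0.17 + 0) = −0.5746.
Balance: K_A = K_B − x×(3.38 − 2.76), so x = (K_B − K_A)/(3.38 − 2.76) = 22.8156/0.62 = 36.8 km.

36.8 km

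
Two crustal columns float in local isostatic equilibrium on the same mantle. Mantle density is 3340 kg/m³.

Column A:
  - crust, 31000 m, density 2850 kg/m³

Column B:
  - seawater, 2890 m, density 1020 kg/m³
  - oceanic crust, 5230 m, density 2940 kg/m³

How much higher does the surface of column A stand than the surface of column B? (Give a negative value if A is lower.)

For any compensation level in the mantle, the mantle terms cancel and isostasy reduces to e = (Σt_A − Σt_B) − (Σ(ρt)_A − Σ(ρt)_B) / ρ_m.
Σt_A = 31000 m; Σt_B = 8120 m; Σ(ρt)_A = 88350000; Σ(ρt)_B = 18324000 (in m·kg/m³).
e = (31000 − 8120) − (88350000 − 18324000) / 3340 = 1910 m.

1910 m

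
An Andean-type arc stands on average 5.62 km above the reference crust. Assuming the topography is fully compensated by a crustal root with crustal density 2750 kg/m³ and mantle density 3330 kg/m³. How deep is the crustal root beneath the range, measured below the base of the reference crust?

For local isostatic compensation: the weight of the topography is balanced by the buoyancy of the root, ρ_c h = (ρ_m − ρ_c) r.
r = h · ρ_c / (ρ_m − ρ_c) = 5.62 km × 2750 / (3330 − 2750) = 26.6 km.

26.6 km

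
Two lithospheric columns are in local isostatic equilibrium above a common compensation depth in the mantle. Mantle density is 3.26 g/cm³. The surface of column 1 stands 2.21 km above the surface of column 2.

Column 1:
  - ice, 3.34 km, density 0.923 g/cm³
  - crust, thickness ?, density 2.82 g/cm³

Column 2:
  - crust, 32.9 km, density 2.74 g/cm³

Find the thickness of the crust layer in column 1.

Take the compensation level at the base of the deeper column (depth z_c below the surface of column 1) and equate Σ ρ_i t_i down to z_c; mantle fills any gap and the z_c terms cancel.
Column 1: 3.34×0.923 + x×2.82 + (z_c − 3.34 − x)×3.26
Column 2: 2.21×0 + 32.9×2.74 + (z_c − 2.21 − 32.9)×3.26
The z_c×3.26 term appears on both sides and cancels. Collect the known terms of each column as K = Σ(ρt)_known − 3.26 × (depth of known layers): K_1 = 3.08282 − 3.26×3.34 = −7.80558; K_2 = 90.146 − 3.26×(2.21 + 32.9) = −24.3126.
Balance: K_1 − x×(3.26 − 2.82) = K_2, so x = (K_1 − K_2)/(3.26 − 2.82) = 16.507/0.44 = 37.5 km.

37.5 km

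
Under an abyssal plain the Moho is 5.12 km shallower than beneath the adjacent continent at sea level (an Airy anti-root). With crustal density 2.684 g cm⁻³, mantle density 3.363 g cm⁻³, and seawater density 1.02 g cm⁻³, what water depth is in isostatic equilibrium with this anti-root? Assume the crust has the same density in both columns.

Replacing a thickness d of crust by seawater at the top must be balanced by replacing crust with mantle at the base: d (ρ_c − ρ_w) = a (ρ_m − ρ_c).
d = a (ρ_m − ρ_c)/(ρ_c − ρ_w) = 5.12 km × 0.679/1.664 = 2.09 km.

2.09 km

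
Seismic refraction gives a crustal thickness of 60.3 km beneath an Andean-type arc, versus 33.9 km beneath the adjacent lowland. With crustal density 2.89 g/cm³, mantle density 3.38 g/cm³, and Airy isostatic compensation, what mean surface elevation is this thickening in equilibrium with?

3.83 km

Excess crust Δ = 60.3 km − 33.9 km = 26.4 km, split between elevation h and root r with h + r = Δ.
Airy balance ρ_c h = (ρ_m − ρ_c) r gives r = h ρ_c/(ρ_m − ρ_c), so h (1 + ρ_c/(ρ_m − ρ_c)) = Δ, i.e. h = Δ (ρ_m − ρ_c)/ρ_m.
h = 26.4 km × 0.49/3.38 = 3.83 km.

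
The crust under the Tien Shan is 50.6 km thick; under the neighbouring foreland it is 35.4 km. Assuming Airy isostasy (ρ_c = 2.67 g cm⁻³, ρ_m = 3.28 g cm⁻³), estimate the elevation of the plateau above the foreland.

Excess crust Δ = 50.6 km − 35.4 km = 15.2 km, split between elevation h and root r with h + r = Δ.
Airy balance ρ_c h = (ρ_m − ρ_c) r gives r = h ρ_c/(ρ_m − ρ_c), so h (1 + ρ_c/(ρ_m − ρ_c)) = Δ, i.e. h = Δ (ρ_m − ρ_c)/ρ_m.
h = 15.2 km × 0.61/3.28 = 2.83 km.

2.83 km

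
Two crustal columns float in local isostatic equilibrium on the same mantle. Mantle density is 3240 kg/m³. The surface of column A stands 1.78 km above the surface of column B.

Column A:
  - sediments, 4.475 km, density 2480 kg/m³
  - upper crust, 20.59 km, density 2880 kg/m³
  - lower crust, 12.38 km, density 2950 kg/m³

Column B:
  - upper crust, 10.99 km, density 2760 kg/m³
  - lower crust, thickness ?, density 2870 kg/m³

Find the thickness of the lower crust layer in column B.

9.08 km

Take the compensation level at the base of the deeper column (depth z_c below the surface of column A) and equate Σ ρ_i t_i down to z_c; mantle fills any gap and the z_c terms cancel.
Column A: 4.475×2480 + 20.59×2880 + 12.38×2950 + (z_c − 37.445)×3240
Column B: 1.78×0 + 10.99×2760 + x×2870 + (z_c − 1.78 − 10.99 − x)×3240
The z_c×3240 term appears on both sides and cancels. Collect the known terms of each column as K = Σ(ρt)_known − 3240 × (depth of known layers): K_A = 106918.2 − 3240×37.445 = −14403.6; K_B = 30332.4 − 3240×(1.78 + 10.99) = −11042.4.
Balance: K_A = K_B − x×(3240 − 2870), so x = (K_B − K_A)/(3240 − 2870) = 3361.2/370 = 9.08 km.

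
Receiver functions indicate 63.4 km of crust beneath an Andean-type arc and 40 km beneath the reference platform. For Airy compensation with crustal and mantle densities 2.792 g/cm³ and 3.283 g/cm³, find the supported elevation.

3.5 km

Excess crust Δ = 63.4 km − 40 km = 23.4 km, split between elevation h and root r with h + r = Δ.
Airy balance ρ_c h = (ρ_m − ρ_c) r gives r = h ρ_c/(ρ_m − ρ_c), so h (1 + ρ_c/(ρ_m − ρ_c)) = Δ, i.e. h = Δ (ρ_m − ρ_c)/ρ_m.
h = 23.4 km × 0.491/3.283 = 3.5 km.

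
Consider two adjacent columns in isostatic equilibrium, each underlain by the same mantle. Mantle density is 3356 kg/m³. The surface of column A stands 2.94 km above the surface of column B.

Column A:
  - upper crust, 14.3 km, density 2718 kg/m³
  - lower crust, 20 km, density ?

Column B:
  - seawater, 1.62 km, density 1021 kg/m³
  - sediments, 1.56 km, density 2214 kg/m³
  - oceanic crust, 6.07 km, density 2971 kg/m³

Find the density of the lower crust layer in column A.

Take the compensation level at the base of the deeper column (depth z_c below the surface of column A) and equate Σ ρ_i t_i down to z_c; mantle fills any gap and the z_c terms cancel.
Column A: 14.3×2718 + 20×ρ + (z_c − 34.3)×3356
Column B: 2.94×0 + 1.62×1021 + 1.56×2214 + 6.07×2971 + (z_c − 2.94 − 9.25)×3356
The z_c×3356 term appears on both sides and cancels. Collect the known terms of each column as K = Σ(ρt)_known − 3356 × (depth of known layers): K_A = 38867.4 − 3356×34.3 = −76243.4; K_B = 23141.83 − 3356×(2.94 + 9.25) = −17767.81.
Balance: K_A + 20×ρ = K_B, so ρ = (K_B − K_A)/20 = 58475.6/20 = 2920 kg/m³.

2920 kg/m³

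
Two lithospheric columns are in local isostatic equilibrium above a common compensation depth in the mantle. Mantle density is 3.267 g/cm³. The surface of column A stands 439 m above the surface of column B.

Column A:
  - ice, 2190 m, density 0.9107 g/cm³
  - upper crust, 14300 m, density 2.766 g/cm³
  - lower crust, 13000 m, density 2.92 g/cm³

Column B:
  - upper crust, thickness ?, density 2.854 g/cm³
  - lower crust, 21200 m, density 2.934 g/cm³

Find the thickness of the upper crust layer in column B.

20200 m

Take the compensation level at the base of the deeper column (depth z_c below the surface of column A) and equate Σ ρ_i t_i down to z_c; mantle fills any gap and the z_c terms cancel.
Column A: 2190×0.9107 + 14300×2.766 + 13000×2.92 + (z_c − 29490)×3.267
Column B: 439×0 + x×2.854 + 21200×2.934 + (z_c − 439 − 21200 − x)×3.267
The z_c×3.267 term appears on both sides and cancels. Collect the known terms of each column as K = Σ(ρt)_known − 3.267 × (depth of known layers): K_A = 79508.233 − 3.267×29490 = −16835.597; K_B = 62200.8 − 3.267×(439 + 21200) = −8493.813.
Balance: K_A = K_B − x×(3.267 − 2.854), so x = (K_B − K_A)/(3.267 − 2.854) = 8341.78/0.413 = 20200 m.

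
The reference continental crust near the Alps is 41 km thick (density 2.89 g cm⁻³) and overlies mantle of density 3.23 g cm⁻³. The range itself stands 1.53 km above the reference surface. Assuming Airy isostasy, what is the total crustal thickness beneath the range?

55.5 km

Root depth r = h ρ_c / (ρ_m − ρ_c) = 1.53 km × 2.89 / 0.34 = 13.01 km.
Total thickness = T + h + r = 41 km + 1.53 km + 13.01 km = 55.5 km.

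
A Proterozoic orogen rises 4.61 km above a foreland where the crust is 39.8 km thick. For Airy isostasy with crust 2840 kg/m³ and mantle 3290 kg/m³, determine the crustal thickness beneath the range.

73.5 km

Root depth r = h ρ_c / (ρ_m − ρ_c) = 4.61 km × 2840 / 450 = 29.09 km.
Total thickness = T + h + r = 39.8 km + 4.61 km + 29.09 km = 73.5 km.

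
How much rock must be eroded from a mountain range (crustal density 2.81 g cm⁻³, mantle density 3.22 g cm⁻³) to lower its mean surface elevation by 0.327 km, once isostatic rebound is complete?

Net drop Δ = e − u = e − e ρ_c/ρ_m = e (ρ_m − ρ_c)/ρ_m.
e = Δ ρ_m/(ρ_m − ρ_c) = 0.327 km × 3.22/0.41 = 2.57 km.

2.57 km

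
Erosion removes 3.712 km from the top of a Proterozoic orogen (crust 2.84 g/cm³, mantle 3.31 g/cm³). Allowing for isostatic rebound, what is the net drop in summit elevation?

0.527 km

Rebound u = e ρ_c/ρ_m = 3.712 km × 2.84/3.31 = 3.185 km.
Net surface drop = e − u = 3.712 km − 3.185 km = e (ρ_m − ρ_c)/ρ_m = 0.527 km.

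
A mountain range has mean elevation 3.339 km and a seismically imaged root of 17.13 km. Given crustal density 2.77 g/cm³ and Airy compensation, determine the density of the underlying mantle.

3.31 g/cm³

Airy balance: ρ_c h = (ρ_m − ρ_c) r → ρ_m = ρ_c (1 + h/r).
ρ_m = 2.77 × (1 + 3.339 km/17.13 km) = 3.31 g/cm³.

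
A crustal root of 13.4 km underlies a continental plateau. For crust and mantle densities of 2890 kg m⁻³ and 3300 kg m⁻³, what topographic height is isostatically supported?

1.9 km

Isostatic balance requires: ρ_c h = (ρ_m − ρ_c) r.
h = r (ρ_m − ρ_c) / ρ_c = 13.4 km × (3300 − 2890) / 2890 = 1.9 km.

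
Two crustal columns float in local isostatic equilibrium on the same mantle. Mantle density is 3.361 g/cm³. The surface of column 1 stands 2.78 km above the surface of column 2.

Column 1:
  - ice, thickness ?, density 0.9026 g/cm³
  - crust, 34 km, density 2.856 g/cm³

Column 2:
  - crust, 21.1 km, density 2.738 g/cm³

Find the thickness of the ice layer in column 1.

Take the compensation level at the base of the deeper column (depth z_c below the surface of column 1) and equate Σ ρ_i t_i down to z_c; mantle fills any gap and the z_c terms cancel.
Column 1: x×0.9026 + 34×2.856 + (z_c − 34 − x)×3.361
Column 2: 2.78×0 + 21.1×2.738 + (z_c − 2.78 − 21.1)×3.361
The z_c×3.361 term appears on both sides and cancels. Collect the known terms of each column as K = Σ(ρt)_known − 3.361 × (depth of known layers): K_1 = 97.104 − 3.361×34 = −17.17; K_2 = 57.7718 − 3.361×(2.78 + 21.1) = −22.48888.
Balance: K_1 − x×(3.361 − 0.9026) = K_2, so x = (K_1 − K_2)/(3.361 − 0.9026) = 5.31888/2.4584 = 2.16 km.

2.16 km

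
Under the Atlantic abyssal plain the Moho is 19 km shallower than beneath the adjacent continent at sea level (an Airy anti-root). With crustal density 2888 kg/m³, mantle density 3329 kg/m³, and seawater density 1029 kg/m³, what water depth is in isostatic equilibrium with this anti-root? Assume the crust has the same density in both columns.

Replacing a thickness d of crust by seawater at the top must be balanced by replacing crust with mantle at the base: d (ρ_c − ρ_w) = a (ρ_m − ρ_c).
d = a (ρ_m − ρ_c)/(ρ_c − ρ_w) = 19 km × 441/1859 = 4.51 km.

4.51 km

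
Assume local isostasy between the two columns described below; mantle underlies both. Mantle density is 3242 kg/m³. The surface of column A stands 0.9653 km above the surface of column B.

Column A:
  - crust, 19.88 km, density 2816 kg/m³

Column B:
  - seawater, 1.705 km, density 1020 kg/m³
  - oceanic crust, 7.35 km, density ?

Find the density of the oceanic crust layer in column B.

3030 kg/m³

Take the compensation level at the base of the deeper column (depth z_c below the surface of column A) and equate Σ ρ_i t_i down to z_c; mantle fills any gap and the z_c terms cancel.
Column A: 19.88×2816 + (z_c − 19.88)×3242
Column B: 0.9653×0 + 1.705×1020 + 7.35×ρ + (z_c − 0.9653 − 9.055)×3242
The z_c×3242 term appears on both sides and cancels. Collect the known terms of each column as K = Σ(ρt)_known − 3242 × (depth of known layers): K_A = 55982.08 − 3242×19.88 = −8468.88; K_B = 1739.1 − 3242×(0.9653 + 9.055) = −30746.7126.
Balance: K_A = K_B + 7.35×ρ, so ρ = (K_A − K_B)/7.35 = 22277.8/7.35 = 3030 kg/m³.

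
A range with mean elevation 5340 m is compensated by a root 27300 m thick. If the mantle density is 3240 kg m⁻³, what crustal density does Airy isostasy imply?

ρ_c h = (ρ_m − ρ_c) r → ρ_c (h + r) = ρ_m r → ρ_c = ρ_m r / (h + r).
ρ_c = 3240 × 27300 m / (5340 m + 27300 m) = 2710 kg m⁻³.

2710 kg m⁻³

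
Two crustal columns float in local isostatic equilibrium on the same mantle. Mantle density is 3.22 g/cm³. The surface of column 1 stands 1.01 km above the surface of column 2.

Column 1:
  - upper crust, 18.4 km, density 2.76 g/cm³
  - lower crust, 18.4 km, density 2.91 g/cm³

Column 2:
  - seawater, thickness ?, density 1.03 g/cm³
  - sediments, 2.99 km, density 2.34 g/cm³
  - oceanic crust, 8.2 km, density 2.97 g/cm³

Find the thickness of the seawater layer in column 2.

Take the compensation level at the base of the deeper column (depth z_c below the surface of column 1) and equate Σ ρ_i t_i down to z_c; mantle fills any gap and the z_c terms cancel.
Column 1: 18.4×2.76 + 18.4×2.91 + (z_c − 36.8)×3.22
Column 2: 1.01×0 + x×1.03 + 2.99×2.34 + 8.2×2.97 + (z_c − 1.01 − 11.19 − x)×3.22
The z_c×3.22 term appears on both sides and cancels. Collect the known terms of each column as K = Σ(ρt)_known − 3.22 × (depth of known layers): K_1 = 104.328 − 3.22×36.8 = −14.168; K_2 = 31.3506 − 3.22×(1.01 + 11.19) = −7.9334.
Balance: K_1 = K_2 − x×(3.22 − 1.03), so x = (K_2 − K_1)/(3.22 − 1.03) = 6.2346/2.19 = 2.85 km.

2.85 km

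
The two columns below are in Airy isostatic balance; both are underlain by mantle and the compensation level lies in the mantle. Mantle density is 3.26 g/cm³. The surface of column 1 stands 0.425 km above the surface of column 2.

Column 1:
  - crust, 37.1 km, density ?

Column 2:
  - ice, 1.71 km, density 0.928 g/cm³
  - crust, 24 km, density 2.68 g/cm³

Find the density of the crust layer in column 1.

2.74 g/cm³

Take the compensation level at the base of the deeper column (depth z_c below the surface of column 1) and equate Σ ρ_i t_i down to z_c; mantle fills any gap and the z_c terms cancel.
Column 1: 37.1×ρ + (z_c − 37.1)×3.26
Column 2: 0.425×0 + 1.71×0.928 + 24×2.68 + (z_c − 0.425 − 25.71)×3.26
The z_c×3.26 term appears on both sides and cancels. Collect the known terms of each column as K = Σ(ρt)_known − 3.26 × (depth of known layers): K_1 = 0 − 3.26×37.1 = −120.946; K_2 = 65.90688 − 3.26×(0.425 + 25.71) = −19.29322.
Balance: K_1 + 37.1×ρ = K_2, so ρ = (K_2 − K_1)/37.1 = 101.653/37.1 = 2.74 g/cm³.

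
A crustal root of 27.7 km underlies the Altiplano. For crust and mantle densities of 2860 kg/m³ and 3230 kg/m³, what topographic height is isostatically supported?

Equating mass per unit area of the two columns: ρ_c h = (ρ_m − ρ_c) r.
h = r (ρ_m − ρ_c) / ρ_c = 27.7 km × (3230 − 2860) / 2860 = 3.58 km.

3.58 km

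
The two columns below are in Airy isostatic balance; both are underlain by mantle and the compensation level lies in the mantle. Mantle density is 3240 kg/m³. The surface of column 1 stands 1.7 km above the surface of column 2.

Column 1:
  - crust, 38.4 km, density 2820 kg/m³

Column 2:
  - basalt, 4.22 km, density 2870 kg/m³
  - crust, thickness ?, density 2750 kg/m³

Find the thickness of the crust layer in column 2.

18.5 km

Take the compensation level at the base of the deeper column (depth z_c below the surface of column 1) and equate Σ ρ_i t_i down to z_c; mantle fills any gap and the z_c terms cancel.
Column 1: 38.4×2820 + (z_c − 38.4)×3240
Column 2: 1.7×0 + 4.22×2870 + x×2750 + (z_c − 1.7 − 4.22 − x)×3240
The z_c×3240 term appears on both sides and cancels. Collect the known terms of each column as K = Σ(ρt)_known − 3240 × (depth of known layers): K_1 = 108288 − 3240×38.4 = −16128; K_2 = 12111.4 − 3240×(1.7 + 4.22) = −7069.4.
Balance: K_1 = K_2 − x×(3240 − 2750), so x = (K_2 − K_1)/(3240 − 2750) = 9058.6/490 = 18.5 km.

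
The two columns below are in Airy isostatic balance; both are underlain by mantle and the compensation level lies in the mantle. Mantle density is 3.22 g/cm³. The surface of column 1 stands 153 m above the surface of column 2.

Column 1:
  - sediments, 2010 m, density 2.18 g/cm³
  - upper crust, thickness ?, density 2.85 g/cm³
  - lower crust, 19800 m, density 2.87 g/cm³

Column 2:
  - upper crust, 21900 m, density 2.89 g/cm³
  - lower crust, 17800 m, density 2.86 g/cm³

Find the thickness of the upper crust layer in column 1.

Take the compensation level at the base of the deeper column (depth z_c below the surface of column 1) and equate Σ ρ_i t_i down to z_c; mantle fills any gap and the z_c terms cancel.
Column 1: 2010×2.18 + x×2.85 + 19800×2.87 + (z_c − 21810 − x)×3.22
Column 2: 153×0 + 21900×2.89 + 17800×2.86 + (z_c − 153 − 39700)×3.22
The z_c×3.22 term appears on both sides and cancels. Collect the known terms of each column as K = Σ(ρt)_known − 3.22 × (depth of known layers): K_1 = 61207.8 − 3.22×21810 = −9020.4; K_2 = 114199 − 3.22×(153 + 39700) = −14127.66.
Balance: K_1 − x×(3.22 − 2.85) = K_2, so x = (K_1 − K_2)/(3.22 − 2.85) = 5107.26/0.37 = 13800 m.

13800 m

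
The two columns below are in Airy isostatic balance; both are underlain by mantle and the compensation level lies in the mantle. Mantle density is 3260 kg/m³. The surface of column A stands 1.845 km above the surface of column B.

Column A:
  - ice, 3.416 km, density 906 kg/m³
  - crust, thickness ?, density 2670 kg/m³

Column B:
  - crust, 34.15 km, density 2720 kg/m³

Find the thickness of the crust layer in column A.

27.8 km

Take the compensation level at the base of the deeper column (depth z_c below the surface of column A) and equate Σ ρ_i t_i down to z_c; mantle fills any gap and the z_c terms cancel.
Column A: 3.416×906 + x×2670 + (z_c − 3.416 − x)×3260
Column B: 1.845×0 + 34.15×2720 + (z_c − 1.845 − 34.15)×3260
The z_c×3260 term appears on both sides and cancels. Collect the known terms of each column as K = Σ(ρt)_known − 3260 × (depth of known layers): K_A = 3094.896 − 3260×3.416 = −8041.264; K_B = 92888 − 3260×(1.845 + 34.15) = −24455.7.
Balance: K_A − x×(3260 − 2670) = K_B, so x = (K_A − K_B)/(3260 − 2670) = 16414.4/590 = 27.8 km.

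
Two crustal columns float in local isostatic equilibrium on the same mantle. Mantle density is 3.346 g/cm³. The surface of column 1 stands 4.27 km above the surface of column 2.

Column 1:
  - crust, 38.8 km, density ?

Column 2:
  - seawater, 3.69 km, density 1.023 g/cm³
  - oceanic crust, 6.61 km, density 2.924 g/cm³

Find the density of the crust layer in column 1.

2.68 g/cm³

Take the compensation level at the base of the deeper column (depth z_c below the surface of column 1) and equate Σ ρ_i t_i down to z_c; mantle fills any gap and the z_c terms cancel.
Column 1: 38.8×ρ + (z_c − 38.8)×3.346
Column 2: 4.27×0 + 3.69×1.023 + 6.61×2.924 + (z_c − 4.27 − 10.3)×3.346
The z_c×3.346 term appears on both sides and cancels. Collect the known terms of each column as K = Σ(ρt)_known − 3.346 × (depth of known layers): K_1 = 0 − 3.346×38.8 = −129.8248; K_2 = 23.10251 − 3.346×(4.27 + 10.3) = −25.64871.
Balance: K_1 + 38.8×ρ = K_2, so ρ = (K_2 − K_1)/38.8 = 104.176/38.8 = 2.68 g/cm³.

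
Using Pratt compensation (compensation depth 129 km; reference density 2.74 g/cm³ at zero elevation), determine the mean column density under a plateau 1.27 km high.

2.71 g/cm³

Pratt balance: ρ_ref D = ρ (D + h).
ρ = ρ_ref D/(D + h) = 2.74 × 129 km/(129 km + 1.27 km) = 2.71 g/cm³.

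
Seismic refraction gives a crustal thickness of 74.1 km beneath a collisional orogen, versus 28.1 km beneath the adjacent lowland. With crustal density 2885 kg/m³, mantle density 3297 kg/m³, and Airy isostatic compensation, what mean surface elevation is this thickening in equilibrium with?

5.75 km

Excess crust Δ = 74.1 km − 28.1 km = 46 km, split between elevation h and root r with h + r = Δ.
Airy balance ρ_c h = (ρ_m − ρ_c) r gives r = h ρ_c/(ρ_m − ρ_c), so h (1 + ρ_c/(ρ_m − ρ_c)) = Δ, i.e. h = Δ (ρ_m − ρ_c)/ρ_m.
h = 46 km × 412/3297 = 5.75 km.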